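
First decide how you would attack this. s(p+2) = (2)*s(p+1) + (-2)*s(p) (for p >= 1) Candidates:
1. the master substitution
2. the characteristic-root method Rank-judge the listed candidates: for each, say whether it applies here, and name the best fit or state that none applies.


Verdict: the characteristic-root method — no index-dependence in the weights and nothing inhomogeneous: classic characteristic-equation setup.
- the master substitution: the recursive argument is a shift of the index, not a fixed fraction of it.
- the characteristic-root method — applicable, and directly so.


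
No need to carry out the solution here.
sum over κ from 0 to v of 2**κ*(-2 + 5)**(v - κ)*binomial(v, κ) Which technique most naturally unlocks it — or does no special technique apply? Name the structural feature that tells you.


Best approach: the binomial theorem — binomial coefficients against complementary powers of 2 and (-2 + 5): recognize the binomial expansion and resum.


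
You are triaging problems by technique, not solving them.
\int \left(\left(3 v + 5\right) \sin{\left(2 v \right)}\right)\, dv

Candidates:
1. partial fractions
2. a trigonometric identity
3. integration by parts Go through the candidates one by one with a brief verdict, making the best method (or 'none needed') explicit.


Best approach: integration by parts — 3 v + 5 dies after finitely many derivatives while \sin{\left(2 v \right)} cycles under integration — the tabular/parts setup.
- partial fractions — there is no rational-function structure to decompose.
- a trigonometric identity: no identity rewrites this into an easier trigonometric form.
- integration by parts: applies; the problem has the shape this method handles.


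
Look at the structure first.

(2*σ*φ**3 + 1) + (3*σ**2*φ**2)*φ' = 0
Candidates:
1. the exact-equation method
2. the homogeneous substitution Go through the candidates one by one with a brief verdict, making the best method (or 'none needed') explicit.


Verdict: the exact-equation method — d/dφ of 2*σ*φ**3 + 1 equals d/dσ of 3*σ**2*φ**2: the form is a total differential of one potential — integrate it exactly.
- the exact-equation method — applicable, and directly so.
- the homogeneous substitution: the slope does not depend on the ratio of the variables alone.


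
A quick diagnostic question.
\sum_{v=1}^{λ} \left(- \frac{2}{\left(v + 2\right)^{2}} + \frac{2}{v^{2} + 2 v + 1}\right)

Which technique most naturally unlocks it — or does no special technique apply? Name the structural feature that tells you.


Method: telescoping — the summand is \frac{2}{v^{2} + 2 v + 1} minus the same expression shifted by one, so consecutive terms cancel in pairs.


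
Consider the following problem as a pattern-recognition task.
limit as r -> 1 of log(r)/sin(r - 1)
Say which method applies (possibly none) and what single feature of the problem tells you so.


Best approach: l'Hôpital's rule (0/0) — the 0/0 form at 1 is the signature situation for l'Hôpital's rule. A local series expansion at the point resolves it as well; the rule is the packaged version of that step.


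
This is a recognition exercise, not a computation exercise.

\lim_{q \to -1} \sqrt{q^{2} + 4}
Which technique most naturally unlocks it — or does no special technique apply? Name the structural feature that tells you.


Best approach: no special technique — the function is continuous at -1; evaluation is itself the limit, no machinery required.


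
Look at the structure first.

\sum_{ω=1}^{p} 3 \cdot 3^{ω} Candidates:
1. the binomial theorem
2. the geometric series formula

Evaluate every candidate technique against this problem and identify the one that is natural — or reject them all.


Best approach: the geometric series formula — each term is 3 times the previous one, so the geometric-series formula applies directly.
- the binomial theorem: there is no pair of bases whose matched powers would reassemble into a single binomial power.
- the geometric series formula — yes — fits the structure here.


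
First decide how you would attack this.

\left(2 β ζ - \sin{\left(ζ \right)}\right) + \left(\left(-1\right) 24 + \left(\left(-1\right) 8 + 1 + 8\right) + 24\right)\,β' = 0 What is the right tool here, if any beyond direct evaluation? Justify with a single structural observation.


Technique: a linear integrating factor — the unknown enters only to the first power against a nonzero forcing term — the integrating-factor template applies directly.


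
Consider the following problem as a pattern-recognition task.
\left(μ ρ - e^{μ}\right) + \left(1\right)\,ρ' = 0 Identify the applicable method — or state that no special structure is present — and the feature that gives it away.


Technique: a linear integrating factor — the equation is linear in ρ with coefficient μ; multiplying by the integrating factor exp(∫μ) makes the left side a perfect derivative.


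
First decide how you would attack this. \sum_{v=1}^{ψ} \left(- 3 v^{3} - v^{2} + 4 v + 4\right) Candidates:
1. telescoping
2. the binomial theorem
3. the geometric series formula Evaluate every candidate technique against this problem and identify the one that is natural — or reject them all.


Technique: no special technique — constant-multiple powers of v with no cancellation partners and no common ratio — use the standard power-sum formulas.
- telescoping — the summand is not presented as a shifted difference — a telescoping rewrite may exist, but the displayed structure does not offer one.
- the binomial theorem: the summand does not match any term pattern of an expanded binomial power.
- the geometric series formula: consecutive terms are not related by a fixed multiplier.


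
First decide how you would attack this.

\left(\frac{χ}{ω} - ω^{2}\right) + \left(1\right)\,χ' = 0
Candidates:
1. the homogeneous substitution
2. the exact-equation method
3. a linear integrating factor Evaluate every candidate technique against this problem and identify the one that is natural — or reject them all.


Best approach: a linear integrating factor — the unknown enters only to the first power against a nonzero forcing term — the integrating-factor template applies directly.
- the homogeneous substitution — the ratio substitution does not collapse this equation.
- the exact-equation method — the cross partial derivatives disagree, so no single potential exists.
- a linear integrating factor — yes, a natural case for it.


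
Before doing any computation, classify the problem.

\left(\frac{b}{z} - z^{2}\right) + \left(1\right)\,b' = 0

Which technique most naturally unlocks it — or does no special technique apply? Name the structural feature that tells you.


Verdict: a linear integrating factor — the unknown enters only to the first power against a nonzero forcing term — the integrating-factor template applies directly.


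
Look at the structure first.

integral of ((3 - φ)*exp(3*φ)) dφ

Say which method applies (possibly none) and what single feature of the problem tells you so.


Method: integration by parts — differentiate 3 - φ, integrate exp(3*φ): each pass lowers the polynomial degree, so parts terminates.


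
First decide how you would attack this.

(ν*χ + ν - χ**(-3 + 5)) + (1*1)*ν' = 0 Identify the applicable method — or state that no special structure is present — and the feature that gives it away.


Method: a linear integrating factor — the unknown enters only to the first power against a nonzero forcing term — the integrating-factor template applies directly.


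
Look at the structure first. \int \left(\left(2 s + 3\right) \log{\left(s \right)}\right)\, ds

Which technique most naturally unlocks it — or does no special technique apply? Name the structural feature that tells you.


Method: integration by parts — \log{\left(s \right)} is the classic u in parts — its derivative is a plain reciprocal while 2 s + 3 absorbs the dv role.


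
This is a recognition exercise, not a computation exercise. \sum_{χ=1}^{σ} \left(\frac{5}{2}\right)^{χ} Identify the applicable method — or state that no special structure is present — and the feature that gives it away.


Verdict: the geometric series formula — each summand is the previous one scaled by \frac{5}{2}; that constant multiplier is itself the geometric structure.


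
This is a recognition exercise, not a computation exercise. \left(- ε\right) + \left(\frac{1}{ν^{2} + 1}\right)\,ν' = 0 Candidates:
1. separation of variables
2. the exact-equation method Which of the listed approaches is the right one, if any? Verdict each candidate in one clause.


Best approach: separation of variables — one side of the product carries the independent variable, the other the unknown — the textbook separation shape.
- separation of variables: yes — fits the structure here.
- the exact-equation method — the cross-partial test holds only vacuously — each coefficient lives in its own variable, so the exactness machinery reads no structure the split form does not already show.


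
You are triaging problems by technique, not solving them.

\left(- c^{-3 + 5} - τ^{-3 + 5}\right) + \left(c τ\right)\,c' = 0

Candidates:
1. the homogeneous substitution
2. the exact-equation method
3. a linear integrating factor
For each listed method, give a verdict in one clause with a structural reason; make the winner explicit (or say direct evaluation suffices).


Technique: the homogeneous substitution — solved for the derivative, the right side is unchanged under scaling τ and c together — it depends only on the ratio c/τ, so substitute a single ratio variable. A Bernoulli rewrite works here as the equation stands — the homogeneous substitution is the more immediate reading.
- the homogeneous substitution: applicable, and directly so.
- the exact-equation method — the cross partial derivatives disagree, so no single potential exists.
- a linear integrating factor — the unknown enters nonlinearly (through a power, a denominator, or a transcendental function), which the linear integrating-factor recipe cannot absorb as-is — any repair would come from a preliminary substitution, not the factor.


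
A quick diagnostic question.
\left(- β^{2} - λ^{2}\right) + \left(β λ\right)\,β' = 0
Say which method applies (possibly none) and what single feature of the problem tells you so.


Method: the homogeneous substitution — the slope's numerator and denominator share total degree; set v = β/λ and the equation drops to separable form. A Bernoulli rewrite works here as the equation stands — the homogeneous substitution is the more immediate reading.


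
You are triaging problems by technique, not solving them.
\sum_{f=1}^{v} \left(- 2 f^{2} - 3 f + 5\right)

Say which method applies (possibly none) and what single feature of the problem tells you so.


Diagnosis: no special technique — the summand is a plain polynomial in f (expanding first if it arrives factored); standard power-sum formulas evaluate it term by term.


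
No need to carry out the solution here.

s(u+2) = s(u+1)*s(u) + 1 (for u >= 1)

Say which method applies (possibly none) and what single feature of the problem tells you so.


Technique: no special technique — the unknown enters the rule nonlinearly, not as a weighted sum — no linear method is even well-posed.


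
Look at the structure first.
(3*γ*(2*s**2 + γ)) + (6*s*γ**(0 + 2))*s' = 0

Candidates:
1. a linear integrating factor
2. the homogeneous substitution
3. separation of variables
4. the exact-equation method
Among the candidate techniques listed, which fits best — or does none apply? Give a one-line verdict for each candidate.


Method: the exact-equation method — because the two cross partials coincide, the form is conservative as written — recover its potential in (γ, s).
- a linear integrating factor — a nonlinear term in the unknown puts this outside the integrating-factor template.
- the homogeneous substitution: the slope does not depend on the ratio of the variables alone.
- separation of variables — no division isolates the independent variable from the unknown.
- the exact-equation method: yes, a natural case for it.


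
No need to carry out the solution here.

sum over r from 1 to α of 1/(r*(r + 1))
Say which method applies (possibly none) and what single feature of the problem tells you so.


Diagnosis: telescoping — the summand 1/(r*(r + 1)) decomposes into fractions whose poles differ by an integer shift — the series collapses.


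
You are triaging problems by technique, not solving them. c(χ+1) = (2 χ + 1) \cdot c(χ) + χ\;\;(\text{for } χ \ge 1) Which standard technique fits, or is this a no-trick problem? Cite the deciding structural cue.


Method: a summation factor — one-term recursion with variable weight 2 χ + 1 is solved by product normalization, not by root-finding.


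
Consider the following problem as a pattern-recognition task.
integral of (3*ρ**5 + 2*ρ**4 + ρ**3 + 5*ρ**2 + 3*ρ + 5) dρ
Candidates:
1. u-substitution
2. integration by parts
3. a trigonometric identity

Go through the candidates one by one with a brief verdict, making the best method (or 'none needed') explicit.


Technique: no special technique — every term is a constant multiple of a power of ρ; term-wise power-rule integration needs no preliminary transformation.
- u-substitution — any workable substitution here is cosmetic — the integrand is already in directly integrable form.
- integration by parts — parts would only shuffle a directly integrable integrand.
- a trigonometric identity — no sine or cosine appears, so there is nothing for a trigonometric identity to act on.


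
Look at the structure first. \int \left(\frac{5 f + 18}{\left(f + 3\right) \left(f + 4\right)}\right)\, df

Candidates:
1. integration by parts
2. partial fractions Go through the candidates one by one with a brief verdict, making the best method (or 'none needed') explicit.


Diagnosis: partial fractions — a proper rational integrand whose denominator splits into simpler factors — decompose into partial fractions first.
- integration by parts — the integrand does not split as a nonconstant polynomial times an exp, sine, cosine of a linear argument, or logarithm — no polynomial-kernel parts product to differentiate one side of.
- partial fractions: applicable, and directly so.


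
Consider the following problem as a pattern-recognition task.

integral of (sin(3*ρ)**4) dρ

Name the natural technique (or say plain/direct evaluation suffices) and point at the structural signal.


Best approach: a trigonometric identity — apply power reduction to sin(3*ρ)**4; each application halves the trigonometric degree.


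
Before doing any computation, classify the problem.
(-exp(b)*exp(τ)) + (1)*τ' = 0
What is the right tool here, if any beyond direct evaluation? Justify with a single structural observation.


Best approach: separation of variables — separating collects all τ-dependence with the derivative and leaves all b-dependence opposite: variables separate.


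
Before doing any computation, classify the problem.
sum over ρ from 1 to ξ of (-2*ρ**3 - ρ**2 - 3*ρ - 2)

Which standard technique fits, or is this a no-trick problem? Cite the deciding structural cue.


Diagnosis: no special technique — no ratio, no shift structure, no binomial pattern: sum the constant-multiple powers of ρ with known formulas.


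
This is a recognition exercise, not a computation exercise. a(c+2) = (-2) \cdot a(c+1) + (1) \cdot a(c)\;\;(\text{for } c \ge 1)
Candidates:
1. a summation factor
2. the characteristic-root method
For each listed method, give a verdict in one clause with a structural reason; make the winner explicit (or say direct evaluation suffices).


Diagnosis: the characteristic-root method — because shifting c leaves the equation's coefficients unchanged, exponential trials reduce it to algebra.
- a summation factor: the recurrence reaches back more than one step, outside the first-order family a summation factor normalizes.
- the characteristic-root method — applies; the problem has the shape this method handles.


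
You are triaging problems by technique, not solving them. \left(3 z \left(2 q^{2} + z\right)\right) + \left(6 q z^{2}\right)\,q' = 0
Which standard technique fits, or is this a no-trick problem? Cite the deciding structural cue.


Verdict: the exact-equation method — equality of cross partials is the green light — assemble the potential function term by term.


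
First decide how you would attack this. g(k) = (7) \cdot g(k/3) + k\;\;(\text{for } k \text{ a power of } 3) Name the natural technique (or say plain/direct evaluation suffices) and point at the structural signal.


Verdict: the master substitution — the argument shrinks by the factor 3, so measure the index on a logarithmic scale and the recursion becomes a shift.


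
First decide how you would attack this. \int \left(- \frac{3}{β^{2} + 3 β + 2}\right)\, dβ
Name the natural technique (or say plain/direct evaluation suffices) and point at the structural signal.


Method: partial fractions — a proper rational integrand over the factorable β^{2} + 3 β + 2: partial fractions reduce it to elementary pieces.


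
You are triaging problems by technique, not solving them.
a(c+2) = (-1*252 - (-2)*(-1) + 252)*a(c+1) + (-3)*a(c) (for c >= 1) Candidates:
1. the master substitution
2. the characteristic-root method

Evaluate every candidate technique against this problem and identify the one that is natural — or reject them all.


Method: the characteristic-root method — try a geometric ansatz r^c: constant coefficients turn the recurrence into one polynomial equation in r.
- the master substitution — there is no divide-the-index recursive argument.
- the characteristic-root method — applicable, and directly so.


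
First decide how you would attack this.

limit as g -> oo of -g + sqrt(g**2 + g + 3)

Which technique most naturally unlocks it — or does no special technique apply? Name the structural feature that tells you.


Diagnosis: conjugate multiplication — both pieces blow up but their difference is finite; the conjugate trick rationalizes sqrt(g**2 + g + 3) - g.


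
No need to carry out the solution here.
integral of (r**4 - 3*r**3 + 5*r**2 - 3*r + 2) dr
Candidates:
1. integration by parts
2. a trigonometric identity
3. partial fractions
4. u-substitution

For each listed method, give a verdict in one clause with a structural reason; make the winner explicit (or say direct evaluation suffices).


Verdict: no special technique — nothing composite, nothing rational, nothing trigonometric — each constant-multiple power of r integrates by the power rule alone.
- integration by parts: splitting off a factor buys nothing — the integrand integrates directly without parts.
- a trigonometric identity: there is no trigonometric structure at all — the integrand carries no sine or cosine to rewrite.
- partial fractions — there is no rational-function structure to decompose.
- u-substitution — any workable substitution here is cosmetic — the integrand is already in directly integrable form.


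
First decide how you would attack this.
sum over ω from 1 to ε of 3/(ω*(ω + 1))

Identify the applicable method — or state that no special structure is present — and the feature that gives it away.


Technique: telescoping — one partial-fraction pass turns 3/(ω*(ω + 1)) into a shifted difference, and shifted differences telescope.


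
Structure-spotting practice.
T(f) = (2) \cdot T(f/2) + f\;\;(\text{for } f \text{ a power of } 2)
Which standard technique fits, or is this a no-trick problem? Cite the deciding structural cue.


Technique: the master substitution — treat m = log base 2 of f as the new clock: one recursion step advances m by one while f scales by 2.


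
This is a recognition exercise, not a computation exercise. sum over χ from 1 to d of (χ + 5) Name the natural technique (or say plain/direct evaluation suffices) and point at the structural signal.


Diagnosis: no special technique — this is bookkeeping, not technique: standard formulas for sums of constant-multiple powers of χ apply termwise.


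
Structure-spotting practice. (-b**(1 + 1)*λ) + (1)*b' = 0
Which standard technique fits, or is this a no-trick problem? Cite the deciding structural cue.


Best approach: separation of variables — the derivative equals a pure function of λ (namely λ) times a pure function of b (namely b**(1 + 1)); divide and integrate each side.


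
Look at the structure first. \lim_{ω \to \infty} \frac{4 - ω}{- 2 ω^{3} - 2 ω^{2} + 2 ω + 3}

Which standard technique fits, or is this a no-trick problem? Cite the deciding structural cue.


Verdict: dominant-term comparison — divide through by the highest power of ω; every lower-order term dies and the dominant terms decide the limit. As a single quotient, the ∞/∞ shape would yield to repeated differentiation as well — the growth comparison gets there in one look.


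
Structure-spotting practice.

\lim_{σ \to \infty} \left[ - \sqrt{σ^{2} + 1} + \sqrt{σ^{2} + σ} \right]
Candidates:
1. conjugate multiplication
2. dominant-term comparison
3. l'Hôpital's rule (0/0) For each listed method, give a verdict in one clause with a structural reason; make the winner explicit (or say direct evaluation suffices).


Technique: conjugate multiplication — divergence minus divergence hides a finite answer — expose it by pairing \sqrt{σ^{2} + σ} - \sqrt{σ^{2} + 1} with its conjugate.
- conjugate multiplication — a fit — the right tool for this form.
- dominant-term comparison — no ranking of term growth rates resolves the limit here.
- l'Hôpital's rule (0/0) — no quotient structure at all: the clash is ∞ minus ∞, which rationalizing converts into a tractable ratio.


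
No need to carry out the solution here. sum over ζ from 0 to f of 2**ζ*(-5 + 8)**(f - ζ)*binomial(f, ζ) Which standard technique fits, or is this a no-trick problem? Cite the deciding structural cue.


Technique: the binomial theorem — the binomial coefficients weight matched powers of 2 and (-5 + 8), which is exactly the expansion of a binomial power.


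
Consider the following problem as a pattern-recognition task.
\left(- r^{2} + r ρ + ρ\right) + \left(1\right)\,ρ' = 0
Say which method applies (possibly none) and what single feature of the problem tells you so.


Diagnosis: a linear integrating factor — linear in the unknown with genuine forcing: multiply through by the exponential of the integrated coefficient and the left side closes into one derivative.


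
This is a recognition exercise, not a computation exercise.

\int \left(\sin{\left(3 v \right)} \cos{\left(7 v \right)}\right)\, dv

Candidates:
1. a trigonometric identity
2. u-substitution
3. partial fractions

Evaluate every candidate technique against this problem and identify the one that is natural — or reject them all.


Best approach: a trigonometric identity — distinct frequencies under one product (\sin{\left(3 v \right)} \cos{\left(7 v \right)}): the product-to-sum identity is the systematic route to an integrable form.
- a trigonometric identity: applies; the problem has the shape this method handles.
- u-substitution: no subexpression of the integrand pairs with its own derivative as a factor — individual terms may offer their own substitutions, but any change of variable covering the whole integral would have to be constructed from outside the expression.
- partial fractions: there is no rational-function structure to decompose.


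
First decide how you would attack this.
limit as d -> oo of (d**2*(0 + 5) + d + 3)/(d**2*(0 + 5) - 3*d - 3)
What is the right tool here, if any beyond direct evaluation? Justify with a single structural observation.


Method: dominant-term comparison — divide by the highest power of d present: lower-order terms vanish and the dominant ratio remains. l'Hôpital's at-infinity variant applies to the expression viewed as a single quotient; the leading-term comparison is the direct route.


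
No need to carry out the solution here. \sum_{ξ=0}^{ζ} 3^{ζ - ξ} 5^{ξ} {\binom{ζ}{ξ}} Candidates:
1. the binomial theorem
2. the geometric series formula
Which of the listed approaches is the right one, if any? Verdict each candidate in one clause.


Technique: the binomial theorem — the binomial coefficients weight matched powers of 5 and 3, which is exactly the expansion of a binomial power.
- the binomial theorem — applies; the problem has the shape this method handles.
- the geometric series formula: the term-to-term ratio changes with the index, so the geometric formula cannot close it.


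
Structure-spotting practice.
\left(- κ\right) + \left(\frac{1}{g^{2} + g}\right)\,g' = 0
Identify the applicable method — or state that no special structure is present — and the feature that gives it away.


Technique: separation of variables — solved for the derivative, the right side factors as κ times g^{2} + g — all κ-dependence separates from all g-dependence. This doubles as a Bernoulli equation in the unknown as written; dividing and integrating works on it directly.


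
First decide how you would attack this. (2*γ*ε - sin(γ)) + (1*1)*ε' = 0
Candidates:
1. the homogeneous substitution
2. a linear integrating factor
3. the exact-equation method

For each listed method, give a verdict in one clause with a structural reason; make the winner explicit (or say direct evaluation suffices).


Technique: a linear integrating factor — ε enters only linearly with coefficient 2*γ; multiply by exp of the integral of 2*γ and the left side becomes one derivative.
- the homogeneous substitution: the slope is not a function of the ratio of the variables alone.
- a linear integrating factor: a fit — the right tool for this form.
- the exact-equation method — the mixed partial derivatives differ, so the left side is not a total differential.


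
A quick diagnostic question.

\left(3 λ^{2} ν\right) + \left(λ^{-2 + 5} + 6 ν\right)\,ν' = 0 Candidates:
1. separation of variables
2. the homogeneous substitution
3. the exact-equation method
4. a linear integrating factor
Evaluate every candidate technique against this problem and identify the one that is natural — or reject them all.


Diagnosis: the exact-equation method — because the two cross partials coincide, the form is conservative as written — recover its potential in (λ, ν).
- separation of variables: no algebra isolates the independent variable on one side and the unknown on the other.
- the homogeneous substitution: the slope changes under joint rescaling, failing the degree-zero test.
- the exact-equation method — yes, a natural case for it.
- a linear integrating factor — a nonlinear term in the unknown puts this outside the integrating-factor template.


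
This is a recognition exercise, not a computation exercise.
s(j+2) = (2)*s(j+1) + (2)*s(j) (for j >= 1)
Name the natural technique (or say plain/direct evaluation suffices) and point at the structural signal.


Method: the characteristic-root method — this is the constant-coefficient homogeneous case — the whole solution in j reduces to a polynomial's roots.


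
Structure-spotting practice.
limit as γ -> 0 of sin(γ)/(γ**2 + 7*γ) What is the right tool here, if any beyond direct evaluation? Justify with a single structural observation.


Diagnosis: l'Hôpital's rule (0/0) — substituting 0 gives 0 over 0; differentiate top and bottom once and re-evaluate. One could equally expand both pieces locally and compare leading terms; the rule does that in one stroke.


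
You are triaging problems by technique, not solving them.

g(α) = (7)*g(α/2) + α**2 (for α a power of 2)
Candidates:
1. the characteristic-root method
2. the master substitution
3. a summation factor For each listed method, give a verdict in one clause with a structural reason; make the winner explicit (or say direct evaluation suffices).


Verdict: the master substitution — the argument shrinks by the factor 2, so measure the index on a logarithmic scale and the recursion becomes a shift.
- the characteristic-root method — a divided-index call is not the fixed-shift linear shape that characteristic roots solve.
- the master substitution — a fit — the right tool for this form.
- a summation factor — the recursion divides its index rather than shifting it — there is no previous-term chain for a summation factor to telescope.


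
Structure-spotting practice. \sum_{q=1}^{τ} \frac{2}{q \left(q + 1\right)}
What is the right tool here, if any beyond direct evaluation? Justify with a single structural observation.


Method: telescoping — split \frac{2}{q \left(q + 1\right)} by partial fractions and the pieces are one function at shifted arguments — interior terms cancel.


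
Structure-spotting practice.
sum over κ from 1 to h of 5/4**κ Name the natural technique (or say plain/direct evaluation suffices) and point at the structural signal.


Technique: the geometric series formula — consecutive terms stand in a fixed index-free ratio — the geometric sum formula closes it.


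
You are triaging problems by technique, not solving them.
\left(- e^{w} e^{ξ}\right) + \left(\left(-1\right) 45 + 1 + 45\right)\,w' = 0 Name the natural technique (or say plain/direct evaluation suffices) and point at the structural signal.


Best approach: separation of variables — all dependence on the two variables factors apart, the defining separable shape.


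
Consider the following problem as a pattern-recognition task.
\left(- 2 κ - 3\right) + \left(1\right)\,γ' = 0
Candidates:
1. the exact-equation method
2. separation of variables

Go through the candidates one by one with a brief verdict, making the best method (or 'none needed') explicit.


Technique: no special technique — with γ absent the equation is not coupled at all: direct integration in κ.
- the exact-equation method — with the unknown absent from both coefficients, the cross-partial test holds emptily — nothing for the exact method to work on.
- separation of variables: with no unknown in the slope, separating variables is a formality — the equation integrates directly.


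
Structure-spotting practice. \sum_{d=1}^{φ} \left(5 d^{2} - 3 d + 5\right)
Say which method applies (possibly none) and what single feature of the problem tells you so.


Verdict: no special technique — no ratio, no shift structure, no binomial pattern: sum the constant-multiple powers of d with known formulas.


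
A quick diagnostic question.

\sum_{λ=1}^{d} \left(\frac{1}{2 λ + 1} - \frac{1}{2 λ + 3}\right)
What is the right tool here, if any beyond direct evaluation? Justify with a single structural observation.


Method: telescoping — a difference of consecutive values of one function (\frac{1}{2 λ + 1} at one index and the next) — telescoping by construction.


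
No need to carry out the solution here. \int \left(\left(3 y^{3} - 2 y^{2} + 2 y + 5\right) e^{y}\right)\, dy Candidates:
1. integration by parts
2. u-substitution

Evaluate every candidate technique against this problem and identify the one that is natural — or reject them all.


Diagnosis: integration by parts — differentiate 3 y^{3} - 2 y^{2} + 2 y + 5, integrate e^{y}: each pass lowers the polynomial degree, so parts terminates.
- integration by parts: a fit — the right tool for this form.
- u-substitution — no subexpression of the integrand serves as a whole-integral substitution inner — individual terms may offer their own, but none carries its derivative as a factor of the full integrand; a working change of variable would have to be constructed from outside the expression.


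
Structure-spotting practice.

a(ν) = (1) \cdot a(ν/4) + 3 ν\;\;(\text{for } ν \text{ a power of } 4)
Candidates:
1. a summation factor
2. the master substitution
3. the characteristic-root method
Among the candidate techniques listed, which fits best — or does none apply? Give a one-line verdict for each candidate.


Best approach: the master substitution — the argument contracts 4-fold per step: reindex ν exponentially and solve the linear recurrence in the new index.
- a summation factor — the recursion divides its index rather than shifting it — there is no previous-term chain for a summation factor to telescope.
- the master substitution — yes — fits the structure here.
- the characteristic-root method: a divided-index call is not the fixed-shift linear shape that characteristic roots solve.


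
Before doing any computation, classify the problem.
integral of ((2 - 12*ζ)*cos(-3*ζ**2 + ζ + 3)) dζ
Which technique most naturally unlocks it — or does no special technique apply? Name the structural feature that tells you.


Technique: u-substitution — read it as f(-3*ζ**2 + ζ + 3) times a constant multiple of d(-3*ζ**2 + ζ + 3): one substitution, u = -3*ζ**2 + ζ + 3, finishes it.


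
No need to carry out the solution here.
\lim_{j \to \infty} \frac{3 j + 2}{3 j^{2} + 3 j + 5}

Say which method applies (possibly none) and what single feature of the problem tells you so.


Method: dominant-term comparison — at large j only the top-degree terms survive; compare the leading terms and the limit falls out. As a single quotient, the ∞/∞ shape would yield to repeated differentiation as well — the growth comparison gets there in one look.


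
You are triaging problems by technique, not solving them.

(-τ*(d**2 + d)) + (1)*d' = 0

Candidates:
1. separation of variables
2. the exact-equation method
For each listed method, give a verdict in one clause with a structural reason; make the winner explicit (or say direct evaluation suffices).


Method: separation of variables — solved for the derivative, the right side factors as τ times d**2 + d — all τ-dependence separates from all d-dependence. Rearranged, this also fits the Bernoulli template directly; separation reads the product structure as given.
- separation of variables — applies; the problem has the shape this method handles.
- the exact-equation method — the mixed partial derivatives differ, so the left side is not a total differential.


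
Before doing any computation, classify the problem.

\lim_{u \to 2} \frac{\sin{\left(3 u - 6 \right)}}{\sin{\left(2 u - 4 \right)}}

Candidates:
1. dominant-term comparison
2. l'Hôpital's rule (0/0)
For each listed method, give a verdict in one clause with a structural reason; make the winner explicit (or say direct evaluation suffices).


Verdict: l'Hôpital's rule (0/0) — substituting 2 gives 0 over 0; differentiate top and bottom once and re-evaluate. The standard small-argument limits would also carry it; the rule is the systematic route.
- dominant-term comparison — no dominant-degree comparison decides it.
- l'Hôpital's rule (0/0): yes — fits the structure here.


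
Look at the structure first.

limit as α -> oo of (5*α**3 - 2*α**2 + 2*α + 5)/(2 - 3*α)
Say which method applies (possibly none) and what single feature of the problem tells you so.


Technique: dominant-term comparison — as α grows, only the highest-degree terms matter — compare leading terms and read the limit off. As a single quotient, the ∞/∞ shape would yield to repeated differentiation as well — the growth comparison gets there in one look.


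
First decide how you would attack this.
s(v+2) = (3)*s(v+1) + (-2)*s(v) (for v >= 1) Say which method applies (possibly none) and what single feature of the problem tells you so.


Technique: the characteristic-root method — the recurrence treats every index alike (constant coefficients, no forcing) — precisely the regime where r^v trials close it.


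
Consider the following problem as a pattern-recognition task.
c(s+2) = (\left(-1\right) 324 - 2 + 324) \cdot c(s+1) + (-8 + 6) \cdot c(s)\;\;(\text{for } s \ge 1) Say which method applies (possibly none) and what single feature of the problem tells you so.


Technique: the characteristic-root method — the recurrence treats every index alike (constant coefficients, no forcing) — precisely the regime where r^s trials close it.


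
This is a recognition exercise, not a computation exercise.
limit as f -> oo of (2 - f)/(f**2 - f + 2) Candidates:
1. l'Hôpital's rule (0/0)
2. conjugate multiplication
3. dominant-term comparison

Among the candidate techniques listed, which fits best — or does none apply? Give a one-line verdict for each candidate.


Best approach: dominant-term comparison — divide by the highest power of f present: lower-order terms vanish and the dominant ratio remains.
- l'Hôpital's rule (0/0) — viewed as a single quotient this runs to ∞/∞, not the 0/0 clash this candidate addresses; an at-infinity variant of the rule would resolve it, but comparing leading growth reads the answer without differentiating.
- conjugate multiplication: multiplying by a conjugate would not remove any indeterminacy here.
- dominant-term comparison: yes, a natural case for it.


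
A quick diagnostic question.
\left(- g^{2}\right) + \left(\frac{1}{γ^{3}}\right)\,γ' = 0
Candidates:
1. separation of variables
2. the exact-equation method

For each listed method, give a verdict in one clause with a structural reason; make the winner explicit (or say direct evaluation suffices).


Technique: separation of variables — all dependence on the two variables factors apart, the defining separable shape.
- separation of variables — a fit — the right tool for this form.
- the exact-equation method: the cross-partial test holds only vacuously — each coefficient lives in its own variable, so the exactness machinery reads no structure the split form does not already show.


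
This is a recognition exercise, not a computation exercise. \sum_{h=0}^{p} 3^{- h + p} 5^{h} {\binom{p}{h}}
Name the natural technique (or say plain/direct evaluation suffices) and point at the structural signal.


Technique: the binomial theorem — {\binom{p}{h}} weighting matched powers of 5 and 3 is the expanded form of (5 + 3)^p — fold it back up.


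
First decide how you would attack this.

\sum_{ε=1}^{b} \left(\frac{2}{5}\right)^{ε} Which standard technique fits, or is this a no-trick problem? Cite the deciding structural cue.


Verdict: the geometric series formula — term-over-term division gives \frac{2}{5} every time — index-free ratio, geometric sum formula applies.


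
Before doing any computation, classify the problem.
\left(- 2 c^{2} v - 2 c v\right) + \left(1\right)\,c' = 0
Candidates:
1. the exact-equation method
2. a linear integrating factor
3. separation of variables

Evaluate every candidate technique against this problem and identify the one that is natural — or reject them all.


Technique: separation of variables — solved for the derivative, the right side splits multiplicatively into a function of each variable alone — divide and integrate each side. A Bernoulli substitution applies to this equation as given; separation takes the same equation in its displayed form.
- the exact-equation method: exactness fails on the nose — the mixed partials do not match.
- a linear integrating factor — the unknown enters nonlinearly (through a power, a denominator, or a transcendental function), which the linear integrating-factor recipe cannot absorb as-is — any repair would come from a preliminary substitution, not the factor.
- separation of variables: a fit — the right tool for this form.


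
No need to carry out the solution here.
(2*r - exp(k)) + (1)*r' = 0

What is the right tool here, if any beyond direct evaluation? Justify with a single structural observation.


Best approach: a linear integrating factor — r enters only linearly with coefficient 2; multiply by exp of the integral of 2 and the left side becomes one derivative.
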